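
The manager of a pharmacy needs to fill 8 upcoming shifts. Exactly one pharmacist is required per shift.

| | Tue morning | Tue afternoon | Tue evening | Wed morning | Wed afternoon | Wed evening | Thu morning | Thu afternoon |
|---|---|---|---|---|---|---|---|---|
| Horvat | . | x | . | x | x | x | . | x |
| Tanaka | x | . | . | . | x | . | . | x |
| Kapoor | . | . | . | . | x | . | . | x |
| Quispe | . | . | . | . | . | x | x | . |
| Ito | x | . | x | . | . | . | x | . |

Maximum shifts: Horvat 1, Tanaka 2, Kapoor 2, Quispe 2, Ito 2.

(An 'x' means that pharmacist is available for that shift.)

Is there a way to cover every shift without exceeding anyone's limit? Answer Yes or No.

No

Total capacity is 9 and 8 slots are needed, so capacity alone doesn't rule it out.
Shifts {Tue afternoon, Wed morning} need 2 worker-slots in total, but the pharmacists available for any of those shifts (Horvat) can supply at most 1 among them. So no valid schedule exists.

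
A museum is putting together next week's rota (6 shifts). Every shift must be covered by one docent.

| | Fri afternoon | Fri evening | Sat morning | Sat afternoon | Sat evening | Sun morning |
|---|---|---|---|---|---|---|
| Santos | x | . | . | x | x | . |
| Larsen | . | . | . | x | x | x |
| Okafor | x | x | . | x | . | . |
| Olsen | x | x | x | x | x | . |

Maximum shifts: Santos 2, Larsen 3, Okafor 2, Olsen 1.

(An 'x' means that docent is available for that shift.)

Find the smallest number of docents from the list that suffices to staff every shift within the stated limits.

3

6 slots to fill and no one can take more than 3, so at least ⌈6/3⌉ = 2 docents are needed.
Any 2 docents together have capacity at most 3+2 = 5 < 6 slots, so 2 can never suffice.
Larsen, Okafor, and Olsen alone can cover everything: Fri afternoon→Okafor, Fri evening→Okafor, Sat morning→Olsen, Sat afternoon→Larsen, Sat evening→Larsen, Sun morning→Larsen.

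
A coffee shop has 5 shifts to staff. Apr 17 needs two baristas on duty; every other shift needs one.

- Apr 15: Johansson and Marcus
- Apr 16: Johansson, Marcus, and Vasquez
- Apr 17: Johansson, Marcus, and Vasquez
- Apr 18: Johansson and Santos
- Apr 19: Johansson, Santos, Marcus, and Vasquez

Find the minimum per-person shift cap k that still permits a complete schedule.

With 4 baristas and 6 worker-slots to fill, someone must work at least ⌈6/4⌉ = 2 shifts, so k ≥ 2.
k = 2 works: Apr 15→Johansson, Apr 16→Marcus, Apr 17→Marcus+Vasquez, Apr 18→Johansson, Apr 19→Santos.
Loads: Johansson 2, Santos 1, Marcus 2, Vasquez 1 — all ≤ 2.

2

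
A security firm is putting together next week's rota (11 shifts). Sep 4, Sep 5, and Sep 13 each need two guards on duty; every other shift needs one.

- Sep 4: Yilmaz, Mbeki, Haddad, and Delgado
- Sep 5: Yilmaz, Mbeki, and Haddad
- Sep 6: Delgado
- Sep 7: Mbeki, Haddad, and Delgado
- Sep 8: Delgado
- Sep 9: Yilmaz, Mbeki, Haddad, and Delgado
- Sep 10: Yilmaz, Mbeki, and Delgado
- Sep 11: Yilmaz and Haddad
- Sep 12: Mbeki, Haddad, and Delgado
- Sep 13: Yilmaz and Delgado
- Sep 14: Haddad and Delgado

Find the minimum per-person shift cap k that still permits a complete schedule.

4

With 4 guards and 14 worker-slots to fill, someone must work at least ⌈14/4⌉ = 4 shifts, so k ≥ 4.
k = 4 works: Sep 4→Haddad+Delgado, Sep 5→Yilmaz+Mbeki, Sep 6→Delgado, Sep 7→Mbeki, Sep 8→Delgado, Sep 9→Mbeki, Sep 10→Yilmaz, Sep 11→Yilmaz, Sep 12→Mbeki, Sep 13→Yilmaz+Delgado, Sep 14→Haddad.
Loads: Yilmaz 4, Mbeki 4, Haddad 2, Delgado 4 — all ≤ 4.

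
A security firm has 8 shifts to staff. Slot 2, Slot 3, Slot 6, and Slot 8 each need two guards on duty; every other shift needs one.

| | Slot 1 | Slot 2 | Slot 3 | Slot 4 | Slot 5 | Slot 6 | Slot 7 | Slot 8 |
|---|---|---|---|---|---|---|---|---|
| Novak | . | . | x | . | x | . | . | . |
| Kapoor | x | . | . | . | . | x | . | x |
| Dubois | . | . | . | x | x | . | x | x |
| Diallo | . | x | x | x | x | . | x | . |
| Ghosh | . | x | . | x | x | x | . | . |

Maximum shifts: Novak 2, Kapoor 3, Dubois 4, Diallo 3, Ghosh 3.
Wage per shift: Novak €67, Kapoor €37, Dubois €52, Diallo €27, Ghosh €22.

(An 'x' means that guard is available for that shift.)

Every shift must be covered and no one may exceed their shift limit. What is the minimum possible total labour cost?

Slot 1 can only be covered by Kapoor, so that assignment is forced.
Slot 2 can only be covered by Diallo and Ghosh, so that assignment is forced.
Slot 3 can only be covered by Novak and Diallo, so that assignment is forced.
Picking the cheapest available guard for each shift independently would cost €399, but that ignores the shift limits.
An optimal schedule: Slot 1→Kapoor, Slot 2→Ghosh+Diallo, Slot 3→Diallo+Novak, Slot 4→Ghosh, Slot 5→Dubois, Slot 6→Ghosh+Kapoor, Slot 7→Diallo, Slot 8→Kapoor+Dubois.
Total: 37 + 22 + 27 + 27 + 67 + 22 + 52 + 22 + 37 + 27 + 37 + 52 = €429.

€429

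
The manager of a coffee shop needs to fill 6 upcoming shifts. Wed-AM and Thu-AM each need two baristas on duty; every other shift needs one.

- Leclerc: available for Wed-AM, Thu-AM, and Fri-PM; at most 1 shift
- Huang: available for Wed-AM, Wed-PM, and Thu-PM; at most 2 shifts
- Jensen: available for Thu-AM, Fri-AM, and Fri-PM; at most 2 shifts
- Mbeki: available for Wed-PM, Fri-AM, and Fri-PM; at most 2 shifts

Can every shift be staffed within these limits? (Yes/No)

No

Shifts {Wed-AM, Thu-AM} need 4 worker-slots in total, but the baristas available for any of those shifts (Leclerc, Huang, and Jensen) can supply at most 3 among them. So no valid schedule exists.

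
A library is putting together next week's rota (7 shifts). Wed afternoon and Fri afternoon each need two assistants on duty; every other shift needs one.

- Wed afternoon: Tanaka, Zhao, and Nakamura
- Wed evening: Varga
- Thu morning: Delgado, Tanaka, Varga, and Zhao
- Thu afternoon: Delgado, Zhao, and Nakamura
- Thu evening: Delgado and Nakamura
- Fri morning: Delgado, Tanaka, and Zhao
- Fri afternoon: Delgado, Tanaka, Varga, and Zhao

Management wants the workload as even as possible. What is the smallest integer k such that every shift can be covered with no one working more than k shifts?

With 5 assistants and 9 worker-slots to fill, someone must work at least ⌈9/5⌉ = 2 shifts, so k ≥ 2.
k = 2 works: Wed afternoon→Tanaka+Zhao, Wed evening→Varga, Thu morning→Tanaka, Thu afternoon→Nakamura, Thu evening→Delgado, Fri morning→Delgado, Fri afternoon→Varga+Zhao.
Loads: Delgado 2, Tanaka 2, Varga 2, Zhao 2, Nakamura 1 — all ≤ 2.

2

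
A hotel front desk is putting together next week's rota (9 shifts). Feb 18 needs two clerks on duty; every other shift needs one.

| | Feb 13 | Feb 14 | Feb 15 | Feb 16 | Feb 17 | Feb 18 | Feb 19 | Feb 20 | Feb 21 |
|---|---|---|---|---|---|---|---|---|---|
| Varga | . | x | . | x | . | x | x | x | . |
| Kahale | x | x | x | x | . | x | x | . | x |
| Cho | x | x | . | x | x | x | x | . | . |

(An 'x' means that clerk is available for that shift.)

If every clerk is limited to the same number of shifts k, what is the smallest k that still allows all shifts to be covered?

With 3 clerks and 10 worker-slots to fill, someone must work at least ⌈10/3⌉ = 4 shifts, so k ≥ 4.
k = 4 works: Feb 13→Kahale, Feb 14→Varga, Feb 15→Kahale, Feb 16→Varga, Feb 17→Cho, Feb 18→Varga+Kahale, Feb 19→Cho, Feb 20→Varga, Feb 21→Kahale.
Loads: Varga 4, Kahale 4, Cho 2 — all ≤ 4.

4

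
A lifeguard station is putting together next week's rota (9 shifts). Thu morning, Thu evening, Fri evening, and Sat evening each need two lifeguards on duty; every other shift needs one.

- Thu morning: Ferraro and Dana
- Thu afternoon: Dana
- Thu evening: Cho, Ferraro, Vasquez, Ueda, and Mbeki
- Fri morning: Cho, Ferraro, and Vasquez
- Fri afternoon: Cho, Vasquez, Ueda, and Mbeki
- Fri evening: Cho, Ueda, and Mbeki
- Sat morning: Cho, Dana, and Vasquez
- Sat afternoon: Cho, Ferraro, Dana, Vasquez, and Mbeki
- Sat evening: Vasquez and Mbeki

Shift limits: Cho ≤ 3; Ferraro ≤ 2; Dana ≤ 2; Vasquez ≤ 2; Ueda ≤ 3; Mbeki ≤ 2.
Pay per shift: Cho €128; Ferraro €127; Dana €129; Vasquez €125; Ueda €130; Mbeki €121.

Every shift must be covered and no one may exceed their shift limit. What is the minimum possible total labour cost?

€1648

Thu morning can only be covered by Ferraro and Dana, so that assignment is forced.
Thu afternoon can only be covered by Dana, so that assignment is forced.
Sat evening can only be covered by Vasquez and Mbeki, so that assignment is forced.
Picking the cheapest available lifeguard for each shift independently would cost €1618, but that ignores the shift limits.
An optimal schedule: Thu morning→Ferraro+Dana, Thu afternoon→Dana, Thu evening→Ueda+Mbeki, Fri morning→Cho, Fri afternoon→Vasquez, Fri evening→Cho+Ueda, Sat morning→Cho, Sat afternoon→Ferraro, Sat evening→Vasquez+Mbeki.
Total: 127 + 129 + 129 + 130 + 121 + 128 + 125 + 128 + 130 + 128 + 127 + 125 + 121 = €1648.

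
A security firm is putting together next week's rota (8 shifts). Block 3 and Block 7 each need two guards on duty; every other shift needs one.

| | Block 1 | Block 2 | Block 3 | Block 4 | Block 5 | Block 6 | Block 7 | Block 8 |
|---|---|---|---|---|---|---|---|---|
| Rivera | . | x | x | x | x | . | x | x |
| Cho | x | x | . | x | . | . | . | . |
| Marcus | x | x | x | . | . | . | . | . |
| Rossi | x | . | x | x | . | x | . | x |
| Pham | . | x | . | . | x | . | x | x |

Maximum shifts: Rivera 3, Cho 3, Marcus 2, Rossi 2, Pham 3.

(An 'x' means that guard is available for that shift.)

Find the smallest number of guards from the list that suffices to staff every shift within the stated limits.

10 slots to fill and no one can take more than 3, so at least ⌈10/3⌉ = 4 guards are needed.
Rivera, Cho, Rossi, and Pham alone can cover everything: Block 1→Cho, Block 2→Cho, Block 3→Rivera+Rossi, Block 4→Cho, Block 5→Rivera, Block 6→Rossi, Block 7→Rivera+Pham, Block 8→Pham.

4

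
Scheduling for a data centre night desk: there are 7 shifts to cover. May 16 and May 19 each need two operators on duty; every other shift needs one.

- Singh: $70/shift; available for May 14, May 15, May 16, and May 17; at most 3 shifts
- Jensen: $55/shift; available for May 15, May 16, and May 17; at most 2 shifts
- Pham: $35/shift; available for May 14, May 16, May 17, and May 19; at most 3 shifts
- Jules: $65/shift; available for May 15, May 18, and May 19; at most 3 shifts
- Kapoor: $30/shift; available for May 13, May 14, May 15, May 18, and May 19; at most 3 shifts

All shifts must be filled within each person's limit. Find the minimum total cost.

May 13 can only be covered by Kapoor, so that assignment is forced.
Picking the cheapest available operator for each shift independently would cost $310, but that ignores the shift limits.
An optimal schedule: May 13→Kapoor, May 14→Kapoor, May 15→Jensen, May 16→Pham+Jensen, May 17→Pham, May 18→Kapoor, May 19→Pham+Jules.
Total: 30 + 30 + 55 + 35 + 55 + 35 + 30 + 35 + 65 = $370.

$370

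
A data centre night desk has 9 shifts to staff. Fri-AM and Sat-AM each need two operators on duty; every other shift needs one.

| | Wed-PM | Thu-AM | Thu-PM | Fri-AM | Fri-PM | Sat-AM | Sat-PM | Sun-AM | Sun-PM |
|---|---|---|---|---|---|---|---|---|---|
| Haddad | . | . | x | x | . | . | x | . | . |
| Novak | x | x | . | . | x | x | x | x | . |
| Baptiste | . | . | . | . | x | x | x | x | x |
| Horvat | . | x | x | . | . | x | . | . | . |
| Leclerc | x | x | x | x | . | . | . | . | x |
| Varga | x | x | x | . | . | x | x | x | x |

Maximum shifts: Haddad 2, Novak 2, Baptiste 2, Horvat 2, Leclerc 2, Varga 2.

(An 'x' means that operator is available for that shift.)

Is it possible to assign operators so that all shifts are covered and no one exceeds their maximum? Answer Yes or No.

Fri-AM can only be covered by Haddad and Leclerc, so that assignment is forced.
One valid schedule: Wed-PM→Novak, Thu-AM→Horvat, Thu-PM→Haddad, Fri-AM→Haddad+Leclerc, Fri-PM→Novak, Sat-AM→Horvat+Varga, Sat-PM→Varga, Sun-AM→Baptiste, Sun-PM→Baptiste.
Loads: Haddad 2/2, Novak 2/2, Baptiste 2/2, Horvat 2/2, Leclerc 1/2, Varga 2/2 — all within limits.

Yes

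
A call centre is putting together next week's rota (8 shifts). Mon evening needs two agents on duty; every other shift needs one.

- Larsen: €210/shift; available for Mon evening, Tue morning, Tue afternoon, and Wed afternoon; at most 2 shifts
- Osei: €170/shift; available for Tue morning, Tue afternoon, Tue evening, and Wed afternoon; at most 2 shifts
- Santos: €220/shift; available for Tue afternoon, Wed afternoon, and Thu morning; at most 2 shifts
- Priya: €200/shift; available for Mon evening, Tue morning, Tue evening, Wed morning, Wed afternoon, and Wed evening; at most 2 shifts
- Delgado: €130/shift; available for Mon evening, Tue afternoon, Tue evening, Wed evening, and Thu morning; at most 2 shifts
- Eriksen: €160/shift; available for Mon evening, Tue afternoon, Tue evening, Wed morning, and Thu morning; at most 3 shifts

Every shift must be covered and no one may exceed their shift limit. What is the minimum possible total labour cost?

Picking the cheapest available agent for each shift independently would cost €1310, but that ignores the shift limits.
An optimal schedule: Mon evening→Eriksen+Priya, Tue morning→Osei, Tue afternoon→Osei, Tue evening→Eriksen, Wed morning→Eriksen, Wed afternoon→Priya, Wed evening→Delgado, Thu morning→Delgado.
Total: 160 + 200 + 170 + 170 + 160 + 160 + 200 + 130 + 130 = €1480.

€1480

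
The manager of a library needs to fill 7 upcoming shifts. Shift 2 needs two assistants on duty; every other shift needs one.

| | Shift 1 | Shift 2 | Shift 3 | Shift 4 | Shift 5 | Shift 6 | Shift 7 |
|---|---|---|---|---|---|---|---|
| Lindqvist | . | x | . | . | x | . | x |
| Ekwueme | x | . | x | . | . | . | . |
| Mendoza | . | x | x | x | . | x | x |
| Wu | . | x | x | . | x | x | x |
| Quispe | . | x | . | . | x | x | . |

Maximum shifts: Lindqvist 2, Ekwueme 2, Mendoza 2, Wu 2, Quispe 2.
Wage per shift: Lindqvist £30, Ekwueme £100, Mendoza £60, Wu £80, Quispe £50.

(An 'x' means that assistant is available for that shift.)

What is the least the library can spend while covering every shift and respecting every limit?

£460

Shift 1 can only be covered by Ekwueme, so that assignment is forced.
Shift 4 can only be covered by Mendoza, so that assignment is forced.
Picking the cheapest available assistant for each shift independently would cost £410, but that ignores the shift limits.
An optimal schedule: Shift 1→Ekwueme, Shift 2→Quispe+Wu, Shift 3→Mendoza, Shift 4→Mendoza, Shift 5→Lindqvist, Shift 6→Quispe, Shift 7→Lindqvist.
Total: 100 + 50 + 80 + 60 + 60 + 30 + 50 + 30 = £460.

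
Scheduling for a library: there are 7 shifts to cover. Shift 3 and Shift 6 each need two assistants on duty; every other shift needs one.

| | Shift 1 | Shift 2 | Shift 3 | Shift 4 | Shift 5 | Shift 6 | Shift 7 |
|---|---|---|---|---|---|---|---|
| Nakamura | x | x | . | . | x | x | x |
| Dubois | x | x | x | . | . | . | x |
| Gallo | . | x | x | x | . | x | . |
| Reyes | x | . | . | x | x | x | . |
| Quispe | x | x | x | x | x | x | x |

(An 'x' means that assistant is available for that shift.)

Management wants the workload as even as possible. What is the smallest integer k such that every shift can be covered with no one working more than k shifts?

With 5 assistants and 9 worker-slots to fill, someone must work at least ⌈9/5⌉ = 2 shifts, so k ≥ 2.
k = 2 works: Shift 1→Dubois, Shift 2→Quispe, Shift 3→Dubois+Gallo, Shift 4→Gallo, Shift 5→Nakamura, Shift 6→Reyes+Quispe, Shift 7→Nakamura.
Loads: Nakamura 2, Dubois 2, Gallo 2, Reyes 1, Quispe 2 — all ≤ 2.

2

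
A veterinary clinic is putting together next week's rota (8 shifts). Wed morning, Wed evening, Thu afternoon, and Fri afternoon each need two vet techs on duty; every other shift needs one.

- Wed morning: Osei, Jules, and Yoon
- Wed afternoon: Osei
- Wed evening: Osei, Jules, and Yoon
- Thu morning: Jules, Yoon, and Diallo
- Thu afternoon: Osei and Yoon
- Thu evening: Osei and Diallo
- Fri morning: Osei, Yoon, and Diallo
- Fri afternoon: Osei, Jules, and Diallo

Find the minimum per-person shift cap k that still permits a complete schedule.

With 4 vet techs and 12 worker-slots to fill, someone must work at least ⌈12/4⌉ = 3 shifts, so k ≥ 3.
k = 3 works: Wed morning→Jules+Yoon, Wed afternoon→Osei, Wed evening→Jules+Yoon, Thu morning→Diallo, Thu afternoon→Osei+Yoon, Thu evening→Osei, Fri morning→Diallo, Fri afternoon→Jules+Diallo.
Loads: Osei 3, Jules 3, Yoon 3, Diallo 3 — all ≤ 3.

3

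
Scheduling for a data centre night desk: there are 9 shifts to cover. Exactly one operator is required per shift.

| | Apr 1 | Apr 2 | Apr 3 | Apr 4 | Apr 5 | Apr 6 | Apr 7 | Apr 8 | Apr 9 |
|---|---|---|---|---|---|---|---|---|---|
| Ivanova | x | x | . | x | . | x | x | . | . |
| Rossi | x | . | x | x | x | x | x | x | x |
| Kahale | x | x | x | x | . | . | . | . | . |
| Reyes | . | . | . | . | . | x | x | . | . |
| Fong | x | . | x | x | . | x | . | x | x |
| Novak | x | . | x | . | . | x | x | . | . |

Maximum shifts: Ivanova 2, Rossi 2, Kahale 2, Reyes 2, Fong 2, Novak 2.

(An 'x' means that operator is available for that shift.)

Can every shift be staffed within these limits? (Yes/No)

Yes

Apr 5 can only be covered by Rossi, so that assignment is forced.
One valid schedule: Apr 1→Kahale, Apr 2→Ivanova, Apr 3→Kahale, Apr 4→Ivanova, Apr 5→Rossi, Apr 6→Reyes, Apr 7→Reyes, Apr 8→Rossi, Apr 9→Fong.
Loads: Ivanova 2/2, Rossi 2/2, Kahale 2/2, Reyes 2/2, Fong 1/2, Novak 0/2 — all within limits.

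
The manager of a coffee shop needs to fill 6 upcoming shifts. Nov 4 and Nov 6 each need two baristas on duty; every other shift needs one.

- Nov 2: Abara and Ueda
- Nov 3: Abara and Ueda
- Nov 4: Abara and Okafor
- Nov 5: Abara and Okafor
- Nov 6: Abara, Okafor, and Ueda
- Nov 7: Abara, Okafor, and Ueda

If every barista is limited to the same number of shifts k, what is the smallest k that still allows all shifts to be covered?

With 3 baristas and 8 worker-slots to fill, someone must work at least ⌈8/3⌉ = 3 shifts, so k ≥ 3.
k = 3 works: Nov 2→Abara, Nov 3→Abara, Nov 4→Abara+Okafor, Nov 5→Okafor, Nov 6→Okafor+Ueda, Nov 7→Ueda.
Loads: Abara 3, Okafor 3, Ueda 2 — all ≤ 3.

3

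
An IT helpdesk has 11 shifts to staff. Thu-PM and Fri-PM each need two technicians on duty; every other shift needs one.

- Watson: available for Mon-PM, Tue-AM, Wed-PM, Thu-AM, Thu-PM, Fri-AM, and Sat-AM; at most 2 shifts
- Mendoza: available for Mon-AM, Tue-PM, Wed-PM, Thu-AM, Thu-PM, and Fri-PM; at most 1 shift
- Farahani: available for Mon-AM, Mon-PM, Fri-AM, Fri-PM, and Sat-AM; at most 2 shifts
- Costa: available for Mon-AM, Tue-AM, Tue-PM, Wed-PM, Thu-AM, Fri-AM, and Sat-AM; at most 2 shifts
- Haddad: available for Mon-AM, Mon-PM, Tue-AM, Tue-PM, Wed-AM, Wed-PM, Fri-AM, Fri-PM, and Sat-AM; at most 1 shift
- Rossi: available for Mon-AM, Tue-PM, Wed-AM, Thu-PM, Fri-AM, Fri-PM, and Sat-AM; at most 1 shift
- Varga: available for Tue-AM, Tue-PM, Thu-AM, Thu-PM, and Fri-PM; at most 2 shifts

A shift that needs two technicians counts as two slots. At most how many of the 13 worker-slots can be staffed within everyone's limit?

Total capacity across all technicians is 2+1+2+2+1+1+2 = 11, and 13 slots are needed, so at most 11 can be filled.
An assignment achieving 11: Mon-AM→Farahani, Mon-PM→Watson, Tue-AM→Watson, Tue-PM→Costa, Wed-AM→Haddad, Wed-PM→Mendoza, Thu-AM→Costa, Thu-PM→Rossi+Varga, Fri-AM→Farahani, Fri-PM→Varga.
Loads: Watson 2/2, Mendoza 1/1, Farahani 2/2, Costa 2/2, Haddad 1/1, Rossi 1/1, Varga 2/2.

11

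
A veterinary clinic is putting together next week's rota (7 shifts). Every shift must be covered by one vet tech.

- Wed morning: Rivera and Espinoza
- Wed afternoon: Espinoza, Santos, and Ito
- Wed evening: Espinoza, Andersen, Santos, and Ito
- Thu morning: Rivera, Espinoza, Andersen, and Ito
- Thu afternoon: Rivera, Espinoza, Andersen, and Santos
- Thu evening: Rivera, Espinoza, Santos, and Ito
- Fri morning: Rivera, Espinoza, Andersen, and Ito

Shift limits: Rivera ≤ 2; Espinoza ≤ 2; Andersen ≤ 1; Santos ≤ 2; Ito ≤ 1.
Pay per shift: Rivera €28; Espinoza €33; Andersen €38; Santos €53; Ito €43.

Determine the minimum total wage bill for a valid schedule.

Picking the cheapest available vet tech for each shift independently would cost €206, but that ignores the shift limits.
An optimal schedule: Wed morning→Rivera, Wed afternoon→Espinoza, Wed evening→Espinoza, Thu morning→Rivera, Thu afternoon→Andersen, Thu evening→Santos, Fri morning→Ito.
Total: 28 + 33 + 33 + 28 + 38 + 53 + 43 = €256.

€256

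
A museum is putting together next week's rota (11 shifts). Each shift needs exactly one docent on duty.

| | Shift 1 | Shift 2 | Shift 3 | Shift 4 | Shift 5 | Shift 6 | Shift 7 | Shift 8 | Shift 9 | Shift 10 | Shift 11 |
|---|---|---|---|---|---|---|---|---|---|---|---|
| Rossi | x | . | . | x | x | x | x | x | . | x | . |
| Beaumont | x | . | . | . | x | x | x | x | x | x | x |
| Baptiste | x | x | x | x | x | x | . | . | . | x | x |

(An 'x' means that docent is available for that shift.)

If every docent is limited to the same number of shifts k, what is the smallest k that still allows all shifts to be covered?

4

With 3 docents and 11 worker-slots to fill, someone must work at least ⌈11/3⌉ = 4 shifts, so k ≥ 4.
k = 4 works: Shift 1→Rossi, Shift 2→Baptiste, Shift 3→Baptiste, Shift 4→Rossi, Shift 5→Beaumont, Shift 6→Beaumont, Shift 7→Rossi, Shift 8→Rossi, Shift 9→Beaumont, Shift 10→Baptiste, Shift 11→Beaumont.
Loads: Rossi 4, Beaumont 4, Baptiste 3 — all ≤ 4.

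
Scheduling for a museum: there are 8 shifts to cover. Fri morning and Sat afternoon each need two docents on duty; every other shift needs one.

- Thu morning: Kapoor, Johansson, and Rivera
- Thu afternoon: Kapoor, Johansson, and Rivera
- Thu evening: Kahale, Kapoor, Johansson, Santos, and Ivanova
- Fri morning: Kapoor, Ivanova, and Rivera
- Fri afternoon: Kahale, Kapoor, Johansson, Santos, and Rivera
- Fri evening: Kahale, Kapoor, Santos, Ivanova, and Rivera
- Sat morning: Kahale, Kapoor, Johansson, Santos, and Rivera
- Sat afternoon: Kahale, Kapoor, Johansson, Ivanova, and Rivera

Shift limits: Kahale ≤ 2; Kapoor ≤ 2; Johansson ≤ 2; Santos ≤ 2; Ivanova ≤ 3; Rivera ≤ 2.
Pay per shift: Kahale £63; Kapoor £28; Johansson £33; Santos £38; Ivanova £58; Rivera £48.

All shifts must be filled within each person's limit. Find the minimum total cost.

Picking the cheapest available docent for each shift independently would cost £305, but that ignores the shift limits.
An optimal schedule: Thu morning→Kapoor, Thu afternoon→Kapoor, Thu evening→Johansson, Fri morning→Rivera+Ivanova, Fri afternoon→Johansson, Fri evening→Santos, Sat morning→Santos, Sat afternoon→Rivera+Ivanova.
Total: 28 + 28 + 33 + 48 + 58 + 33 + 38 + 38 + 48 + 58 = £410.

£410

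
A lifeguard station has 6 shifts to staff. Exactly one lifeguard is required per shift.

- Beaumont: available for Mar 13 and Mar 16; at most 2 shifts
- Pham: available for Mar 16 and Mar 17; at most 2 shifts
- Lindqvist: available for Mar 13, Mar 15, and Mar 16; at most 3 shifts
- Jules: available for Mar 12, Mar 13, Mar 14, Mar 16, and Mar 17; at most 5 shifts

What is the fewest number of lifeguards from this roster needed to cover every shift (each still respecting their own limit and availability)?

2

6 slots to fill and no one can take more than 5, so at least ⌈6/5⌉ = 2 lifeguards are needed.
Lindqvist and Jules alone can cover everything: Mar 12→Jules, Mar 13→Lindqvist, Mar 14→Jules, Mar 15→Lindqvist, Mar 16→Lindqvist, Mar 17→Jules.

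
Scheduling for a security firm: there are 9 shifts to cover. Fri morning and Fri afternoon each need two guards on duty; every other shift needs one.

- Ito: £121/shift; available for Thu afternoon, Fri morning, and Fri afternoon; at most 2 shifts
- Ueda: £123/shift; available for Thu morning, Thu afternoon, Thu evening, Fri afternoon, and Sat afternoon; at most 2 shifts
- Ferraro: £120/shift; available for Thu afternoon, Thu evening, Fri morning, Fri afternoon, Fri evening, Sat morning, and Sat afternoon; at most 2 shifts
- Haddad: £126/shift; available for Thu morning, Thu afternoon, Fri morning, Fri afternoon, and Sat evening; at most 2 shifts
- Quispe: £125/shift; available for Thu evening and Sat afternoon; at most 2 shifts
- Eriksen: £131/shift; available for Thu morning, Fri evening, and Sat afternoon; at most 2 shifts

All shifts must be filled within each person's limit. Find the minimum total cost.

£1361

Sat morning can only be covered by Ferraro, so that assignment is forced.
Sat evening can only be covered by Haddad, so that assignment is forced.
Picking the cheapest available guard for each shift independently would cost £1331, but that ignores the shift limits.
An optimal schedule: Thu morning→Eriksen, Thu afternoon→Ueda, Thu evening→Quispe, Fri morning→Ito+Haddad, Fri afternoon→Ito+Ueda, Fri evening→Ferraro, Sat morning→Ferraro, Sat afternoon→Quispe, Sat evening→Haddad.
Total: 131 + 123 + 125 + 121 + 126 + 121 + 123 + 120 + 120 + 125 + 126 = £1361.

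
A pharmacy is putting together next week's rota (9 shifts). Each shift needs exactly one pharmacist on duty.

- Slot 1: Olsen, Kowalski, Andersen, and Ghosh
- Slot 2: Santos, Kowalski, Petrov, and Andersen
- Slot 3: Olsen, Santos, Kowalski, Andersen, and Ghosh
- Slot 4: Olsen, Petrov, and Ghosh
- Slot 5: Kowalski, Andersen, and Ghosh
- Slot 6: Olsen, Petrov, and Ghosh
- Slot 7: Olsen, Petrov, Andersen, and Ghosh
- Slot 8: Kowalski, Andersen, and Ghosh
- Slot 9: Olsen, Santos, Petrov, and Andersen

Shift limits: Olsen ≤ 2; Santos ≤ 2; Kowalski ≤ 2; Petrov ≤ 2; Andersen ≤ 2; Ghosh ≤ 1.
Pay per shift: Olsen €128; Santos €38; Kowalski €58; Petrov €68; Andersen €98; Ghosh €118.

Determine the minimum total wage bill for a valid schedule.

€642

Picking the cheapest available pharmacist for each shift independently would cost €492, but that ignores the shift limits.
An optimal schedule: Slot 1→Andersen, Slot 2→Santos, Slot 3→Ghosh, Slot 4→Petrov, Slot 5→Kowalski, Slot 6→Petrov, Slot 7→Andersen, Slot 8→Kowalski, Slot 9→Santos.
Total: 98 + 38 + 118 + 68 + 58 + 68 + 98 + 58 + 38 = €642.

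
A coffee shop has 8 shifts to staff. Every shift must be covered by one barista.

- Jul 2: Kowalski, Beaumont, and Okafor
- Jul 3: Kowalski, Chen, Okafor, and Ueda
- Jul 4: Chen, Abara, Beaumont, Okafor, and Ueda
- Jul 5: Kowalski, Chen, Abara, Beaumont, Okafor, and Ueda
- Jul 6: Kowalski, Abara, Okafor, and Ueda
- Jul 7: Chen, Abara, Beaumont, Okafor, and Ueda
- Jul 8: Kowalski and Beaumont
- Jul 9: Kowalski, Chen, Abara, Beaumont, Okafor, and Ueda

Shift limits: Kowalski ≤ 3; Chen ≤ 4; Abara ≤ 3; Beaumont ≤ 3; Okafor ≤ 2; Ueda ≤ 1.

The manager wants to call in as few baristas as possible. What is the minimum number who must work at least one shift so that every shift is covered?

8 slots to fill and no one can take more than 4, so at least ⌈8/4⌉ = 2 baristas are needed.
Any 2 baristas together have capacity at most 4+3 = 7 < 8 slots, so 2 can never suffice.
Kowalski, Chen, and Abara alone can cover everything: Jul 2→Kowalski, Jul 3→Kowalski, Jul 4→Chen, Jul 5→Chen, Jul 6→Abara, Jul 7→Chen, Jul 8→Kowalski, Jul 9→Chen.

3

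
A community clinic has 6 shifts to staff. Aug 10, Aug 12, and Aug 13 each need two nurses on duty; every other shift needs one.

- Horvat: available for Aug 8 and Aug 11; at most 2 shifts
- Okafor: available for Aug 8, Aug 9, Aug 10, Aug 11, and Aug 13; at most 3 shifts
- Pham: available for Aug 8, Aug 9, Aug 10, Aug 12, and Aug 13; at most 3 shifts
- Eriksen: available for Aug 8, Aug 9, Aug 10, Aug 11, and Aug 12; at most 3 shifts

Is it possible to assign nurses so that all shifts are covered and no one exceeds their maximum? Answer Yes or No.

Yes

Aug 12 can only be covered by Pham and Eriksen, so that assignment is forced.
Aug 13 can only be covered by Okafor and Pham, so that assignment is forced.
One valid schedule: Aug 8→Horvat, Aug 9→Okafor, Aug 10→Okafor+Pham, Aug 11→Horvat, Aug 12→Pham+Eriksen, Aug 13→Okafor+Pham.
Loads: Horvat 2/2, Okafor 3/3, Pham 3/3, Eriksen 1/3 — all within limits.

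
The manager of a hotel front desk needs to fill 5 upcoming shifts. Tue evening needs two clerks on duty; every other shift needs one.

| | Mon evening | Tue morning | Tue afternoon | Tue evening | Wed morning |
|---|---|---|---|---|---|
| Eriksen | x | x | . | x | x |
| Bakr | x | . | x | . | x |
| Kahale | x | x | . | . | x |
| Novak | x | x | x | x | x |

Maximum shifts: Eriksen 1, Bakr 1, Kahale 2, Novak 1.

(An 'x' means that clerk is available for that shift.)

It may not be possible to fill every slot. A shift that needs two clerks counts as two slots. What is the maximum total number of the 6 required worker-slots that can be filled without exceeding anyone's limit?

5

Total capacity across all clerks is 1+1+2+1 = 5, and 6 slots are needed, so at most 5 can be filled.
An assignment achieving 5: Mon evening→Kahale, Tue morning→Kahale, Tue afternoon→Bakr, Tue evening→Eriksen+Novak.
Loads: Eriksen 1/1, Bakr 1/1, Kahale 2/2, Novak 1/1.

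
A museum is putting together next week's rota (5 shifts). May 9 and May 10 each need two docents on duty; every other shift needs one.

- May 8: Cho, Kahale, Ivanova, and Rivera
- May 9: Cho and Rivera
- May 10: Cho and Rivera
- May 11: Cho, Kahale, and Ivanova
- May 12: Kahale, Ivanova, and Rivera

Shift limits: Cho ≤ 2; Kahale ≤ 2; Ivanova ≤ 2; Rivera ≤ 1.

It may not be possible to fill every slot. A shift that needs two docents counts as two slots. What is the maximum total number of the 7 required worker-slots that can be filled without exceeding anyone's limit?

6

Total capacity across all docents is 2+2+2+1 = 7, and 7 slots are needed, so at most 7 can be filled.
Shifts {May 9, May 10} need 4 slots but only Cho and Rivera are available for them, supplying at most 3 — so at least 1 slot must go unfilled.
An assignment achieving 6: May 8→Ivanova, May 9→Cho+Rivera, May 10→Cho, May 11→Kahale, May 12→Kahale.
Loads: Cho 2/2, Kahale 2/2, Ivanova 1/2, Rivera 1/1.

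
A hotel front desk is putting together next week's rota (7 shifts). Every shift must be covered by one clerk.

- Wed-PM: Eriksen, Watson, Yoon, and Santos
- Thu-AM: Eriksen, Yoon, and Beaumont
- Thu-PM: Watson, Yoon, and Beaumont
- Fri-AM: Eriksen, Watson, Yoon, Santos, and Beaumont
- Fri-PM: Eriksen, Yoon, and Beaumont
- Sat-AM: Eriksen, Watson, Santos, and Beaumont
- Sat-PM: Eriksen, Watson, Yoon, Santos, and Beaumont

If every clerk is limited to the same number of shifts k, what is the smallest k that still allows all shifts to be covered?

2

With 5 clerks and 7 worker-slots to fill, someone must work at least ⌈7/5⌉ = 2 shifts, so k ≥ 2.
k = 2 works: Wed-PM→Watson, Thu-AM→Eriksen, Thu-PM→Watson, Fri-AM→Yoon, Fri-PM→Eriksen, Sat-AM→Santos, Sat-PM→Yoon.
Loads: Eriksen 2, Watson 2, Yoon 2, Santos 1, Beaumont 0 — all ≤ 2.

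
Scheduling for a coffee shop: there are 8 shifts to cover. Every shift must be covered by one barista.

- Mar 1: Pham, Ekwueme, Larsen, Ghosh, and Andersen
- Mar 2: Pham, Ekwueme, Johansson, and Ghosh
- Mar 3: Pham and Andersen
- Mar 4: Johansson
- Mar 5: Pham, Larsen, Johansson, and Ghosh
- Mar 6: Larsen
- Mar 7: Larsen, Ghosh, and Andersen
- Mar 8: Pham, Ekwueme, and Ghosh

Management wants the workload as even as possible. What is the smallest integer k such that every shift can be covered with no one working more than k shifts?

2

With 6 baristas and 8 worker-slots to fill, someone must work at least ⌈8/6⌉ = 2 shifts, so k ≥ 2.
k = 2 works: Mar 1→Ekwueme, Mar 2→Ekwueme, Mar 3→Pham, Mar 4→Johansson, Mar 5→Johansson, Mar 6→Larsen, Mar 7→Larsen, Mar 8→Pham.
Loads: Pham 2, Ekwueme 2, Larsen 2, Johansson 2, Ghosh 0, Andersen 0 — all ≤ 2.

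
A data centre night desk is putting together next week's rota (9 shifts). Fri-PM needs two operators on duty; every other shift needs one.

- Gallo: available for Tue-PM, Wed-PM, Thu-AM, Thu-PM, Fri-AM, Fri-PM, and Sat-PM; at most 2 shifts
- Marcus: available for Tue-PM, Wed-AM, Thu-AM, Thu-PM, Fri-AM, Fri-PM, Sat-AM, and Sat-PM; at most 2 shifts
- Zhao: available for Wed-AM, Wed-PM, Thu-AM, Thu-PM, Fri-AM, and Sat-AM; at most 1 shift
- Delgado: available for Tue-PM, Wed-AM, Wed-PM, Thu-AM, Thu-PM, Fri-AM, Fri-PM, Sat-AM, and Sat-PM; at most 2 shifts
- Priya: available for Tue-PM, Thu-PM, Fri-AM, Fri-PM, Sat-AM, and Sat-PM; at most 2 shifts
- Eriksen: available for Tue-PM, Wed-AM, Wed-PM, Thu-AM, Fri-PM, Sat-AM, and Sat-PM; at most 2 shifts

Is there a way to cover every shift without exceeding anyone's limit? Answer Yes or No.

One valid schedule: Tue-PM→Gallo, Wed-AM→Marcus, Wed-PM→Gallo, Thu-AM→Marcus, Thu-PM→Zhao, Fri-AM→Delgado, Fri-PM→Priya+Eriksen, Sat-AM→Delgado, Sat-PM→Priya.
Loads: Gallo 2/2, Marcus 2/2, Zhao 1/1, Delgado 2/2, Priya 2/2, Eriksen 1/2 — all within limits.

Yes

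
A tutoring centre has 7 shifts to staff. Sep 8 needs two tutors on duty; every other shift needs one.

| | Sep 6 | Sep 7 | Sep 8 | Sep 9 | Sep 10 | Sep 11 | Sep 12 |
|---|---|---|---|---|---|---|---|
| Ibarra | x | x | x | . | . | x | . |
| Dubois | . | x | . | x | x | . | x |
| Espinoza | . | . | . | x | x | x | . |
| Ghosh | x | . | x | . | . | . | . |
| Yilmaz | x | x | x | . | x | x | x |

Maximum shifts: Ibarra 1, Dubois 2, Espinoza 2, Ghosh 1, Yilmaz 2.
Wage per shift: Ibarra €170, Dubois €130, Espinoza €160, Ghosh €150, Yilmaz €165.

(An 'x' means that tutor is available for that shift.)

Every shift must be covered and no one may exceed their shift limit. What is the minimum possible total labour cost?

€1230

Picking the cheapest available tutor for each shift independently would cost €1145, but that ignores the shift limits.
An optimal schedule: Sep 6→Ibarra, Sep 7→Yilmaz, Sep 8→Ghosh+Yilmaz, Sep 9→Dubois, Sep 10→Espinoza, Sep 11→Espinoza, Sep 12→Dubois.
Total: 170 + 165 + 150 + 165 + 130 + 160 + 160 + 130 = €1230.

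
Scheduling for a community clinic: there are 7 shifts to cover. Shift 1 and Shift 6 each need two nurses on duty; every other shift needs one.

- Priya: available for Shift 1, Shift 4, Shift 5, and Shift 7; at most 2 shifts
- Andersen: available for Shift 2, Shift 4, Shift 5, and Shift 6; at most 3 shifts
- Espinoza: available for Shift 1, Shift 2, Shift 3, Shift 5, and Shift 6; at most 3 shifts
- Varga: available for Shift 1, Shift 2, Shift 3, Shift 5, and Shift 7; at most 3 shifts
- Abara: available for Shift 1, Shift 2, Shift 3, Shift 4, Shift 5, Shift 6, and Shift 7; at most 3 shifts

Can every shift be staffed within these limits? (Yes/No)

Yes

One valid schedule: Shift 1→Espinoza+Varga, Shift 2→Andersen, Shift 3→Espinoza, Shift 4→Priya, Shift 5→Andersen, Shift 6→Andersen+Espinoza, Shift 7→Priya.
Loads: Priya 2/2, Andersen 3/3, Espinoza 3/3, Varga 1/3, Abara 0/3 — all within limits.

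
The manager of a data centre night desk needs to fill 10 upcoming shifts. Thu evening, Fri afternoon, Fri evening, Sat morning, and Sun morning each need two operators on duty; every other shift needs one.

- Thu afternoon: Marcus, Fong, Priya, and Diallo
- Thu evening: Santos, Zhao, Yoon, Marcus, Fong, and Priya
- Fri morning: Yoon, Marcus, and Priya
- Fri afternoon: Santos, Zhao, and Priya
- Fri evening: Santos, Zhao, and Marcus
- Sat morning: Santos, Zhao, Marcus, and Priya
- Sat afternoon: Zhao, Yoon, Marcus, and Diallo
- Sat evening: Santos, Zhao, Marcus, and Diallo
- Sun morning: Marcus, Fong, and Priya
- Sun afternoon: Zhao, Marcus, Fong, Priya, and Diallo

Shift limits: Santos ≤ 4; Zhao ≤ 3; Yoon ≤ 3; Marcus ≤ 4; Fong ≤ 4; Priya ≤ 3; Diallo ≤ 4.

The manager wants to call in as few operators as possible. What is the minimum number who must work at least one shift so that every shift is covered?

4

15 slots to fill and no one can take more than 4, so at least ⌈15/4⌉ = 4 operators are needed.
Santos, Zhao, Marcus, and Fong alone can cover everything: Thu afternoon→Fong, Thu evening→Marcus+Fong, Fri morning→Marcus, Fri afternoon→Santos+Zhao, Fri evening→Santos+Zhao, Sat morning→Santos+Marcus, Sat afternoon→Zhao, Sat evening→Santos, Sun morning→Marcus+Fong, Sun afternoon→Fong.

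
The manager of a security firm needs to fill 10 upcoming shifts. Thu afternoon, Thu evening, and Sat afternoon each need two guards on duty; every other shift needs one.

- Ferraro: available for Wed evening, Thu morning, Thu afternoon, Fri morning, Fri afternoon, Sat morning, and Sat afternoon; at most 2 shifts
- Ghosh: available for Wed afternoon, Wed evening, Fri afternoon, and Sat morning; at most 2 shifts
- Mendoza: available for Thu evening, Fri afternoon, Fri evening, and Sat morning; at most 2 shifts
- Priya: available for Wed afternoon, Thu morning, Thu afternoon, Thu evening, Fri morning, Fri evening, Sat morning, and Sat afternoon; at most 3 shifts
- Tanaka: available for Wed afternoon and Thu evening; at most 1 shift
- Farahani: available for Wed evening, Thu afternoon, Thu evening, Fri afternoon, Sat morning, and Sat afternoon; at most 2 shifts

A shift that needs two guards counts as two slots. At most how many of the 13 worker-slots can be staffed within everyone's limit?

Total capacity across all guards is 2+2+2+3+1+2 = 12, and 13 slots are needed, so at most 12 can be filled.
An assignment achieving 12: Wed afternoon→Ghosh, Wed evening→Ghosh, Thu morning→Ferraro, Thu afternoon→Priya+Farahani, Thu evening→Mendoza+Tanaka, Fri morning→Ferraro, Fri evening→Mendoza, Sat morning→Priya, Sat afternoon→Priya+Farahani.
Loads: Ferraro 2/2, Ghosh 2/2, Mendoza 2/2, Priya 3/3, Tanaka 1/1, Farahani 2/2.

12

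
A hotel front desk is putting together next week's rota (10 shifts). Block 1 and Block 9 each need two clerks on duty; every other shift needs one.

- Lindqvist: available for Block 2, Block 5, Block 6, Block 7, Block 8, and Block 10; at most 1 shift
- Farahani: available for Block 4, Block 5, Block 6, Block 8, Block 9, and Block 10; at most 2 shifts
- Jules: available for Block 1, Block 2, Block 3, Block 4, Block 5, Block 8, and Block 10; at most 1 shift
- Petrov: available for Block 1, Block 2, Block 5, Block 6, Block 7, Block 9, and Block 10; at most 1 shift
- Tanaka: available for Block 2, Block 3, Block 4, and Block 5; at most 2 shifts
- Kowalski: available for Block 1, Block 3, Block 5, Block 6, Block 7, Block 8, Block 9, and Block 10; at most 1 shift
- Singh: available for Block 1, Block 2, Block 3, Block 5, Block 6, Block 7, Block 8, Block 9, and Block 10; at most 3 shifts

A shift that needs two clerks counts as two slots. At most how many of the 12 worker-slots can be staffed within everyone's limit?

11

Total capacity across all clerks is 1+2+1+1+2+1+3 = 11, and 12 slots are needed, so at most 11 can be filled.
An assignment achieving 11: Block 1→Jules+Petrov, Block 2→Tanaka, Block 3→Tanaka, Block 4→Farahani, Block 6→Singh, Block 7→Lindqvist, Block 8→Singh, Block 9→Farahani+Kowalski, Block 10→Singh.
Loads: Lindqvist 1/1, Farahani 2/2, Jules 1/1, Petrov 1/1, Tanaka 2/2, Kowalski 1/1, Singh 3/3.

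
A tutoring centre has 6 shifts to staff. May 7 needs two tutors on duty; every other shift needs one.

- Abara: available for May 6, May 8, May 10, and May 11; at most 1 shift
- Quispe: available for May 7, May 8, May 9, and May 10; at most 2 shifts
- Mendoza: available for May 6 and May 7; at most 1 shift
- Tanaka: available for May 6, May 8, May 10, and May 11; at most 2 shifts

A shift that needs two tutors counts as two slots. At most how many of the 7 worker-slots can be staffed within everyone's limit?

Total capacity across all tutors is 1+2+1+2 = 6, and 7 slots are needed, so at most 6 can be filled.
An assignment achieving 6: May 6→Tanaka, May 7→Quispe+Mendoza, May 8→Tanaka, May 9→Quispe, May 11→Abara.
Loads: Abara 1/1, Quispe 2/2, Mendoza 1/1, Tanaka 2/2.

6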